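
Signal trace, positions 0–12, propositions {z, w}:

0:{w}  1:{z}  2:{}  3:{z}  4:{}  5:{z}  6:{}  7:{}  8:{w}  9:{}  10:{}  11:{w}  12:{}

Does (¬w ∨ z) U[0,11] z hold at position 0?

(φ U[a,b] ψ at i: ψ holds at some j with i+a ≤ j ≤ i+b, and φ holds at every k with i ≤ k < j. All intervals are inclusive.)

Need some j in [0,11] with z, and (¬w ∨ z) at every k in [0,j-1].
  j=0: z false.
  j=1: z holds, but (¬w ∨ z) fails at k=0 → not this j.
  j=2: z false.
  j=3: z holds, but (¬w ∨ z) fails at k=0 → not this j.
  j=4: z false.
  j=5: z holds, but (¬w ∨ z) fails at k=0 → not this j.
  j=6: z false.
  j=7: z false.
  j=8: z false.
  j=9: z false.
  j=10: z false.
  j=11: z false.
No j in the window works → until fails.

Does not hold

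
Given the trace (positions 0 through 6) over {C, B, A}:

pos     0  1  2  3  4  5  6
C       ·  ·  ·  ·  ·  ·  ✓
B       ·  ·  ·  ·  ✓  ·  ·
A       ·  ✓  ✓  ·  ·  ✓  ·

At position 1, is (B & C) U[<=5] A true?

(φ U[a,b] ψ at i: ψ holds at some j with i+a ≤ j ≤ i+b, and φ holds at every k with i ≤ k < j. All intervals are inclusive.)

Holds

Need some j in [1,6] with A, and (B & C) at every k in [1,j-1].
  j=1: A holds; no prefix to check → satisfied.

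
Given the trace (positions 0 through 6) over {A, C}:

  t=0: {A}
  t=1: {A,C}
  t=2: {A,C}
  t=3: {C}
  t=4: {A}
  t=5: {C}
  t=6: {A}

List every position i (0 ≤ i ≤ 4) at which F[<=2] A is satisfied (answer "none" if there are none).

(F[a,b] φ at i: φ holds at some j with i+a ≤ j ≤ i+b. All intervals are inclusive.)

Evaluate at each i in [0,4]:
  i=0: ✓ (witness j=0)
  i=1: ✓ (witness j=1)
  i=2: ✓ (witness j=2)
  i=3: ✓ (witness j=4)
  i=4: ✓ (witness j=4)

0, 1, 2, 3, 4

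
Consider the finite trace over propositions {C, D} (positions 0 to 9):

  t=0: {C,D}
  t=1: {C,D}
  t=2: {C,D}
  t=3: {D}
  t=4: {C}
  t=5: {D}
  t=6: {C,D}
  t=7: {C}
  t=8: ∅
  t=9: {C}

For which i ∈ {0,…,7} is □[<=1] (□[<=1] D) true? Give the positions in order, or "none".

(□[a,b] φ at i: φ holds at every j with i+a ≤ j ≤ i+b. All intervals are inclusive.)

Evaluate at each i in [0,7]:
  i=0: ✓ (all of [0,1])
  i=1: ✓ (all of [1,2])
  i=2: ✗ (fails at j=3)
  i=3: ✗ (fails at j=3)
  i=4: ✗ (fails at j=4)
  i=5: ✗ (fails at j=6)
  i=6: ✗ (fails at j=6)
  i=7: ✗ (fails at j=7)

0, 1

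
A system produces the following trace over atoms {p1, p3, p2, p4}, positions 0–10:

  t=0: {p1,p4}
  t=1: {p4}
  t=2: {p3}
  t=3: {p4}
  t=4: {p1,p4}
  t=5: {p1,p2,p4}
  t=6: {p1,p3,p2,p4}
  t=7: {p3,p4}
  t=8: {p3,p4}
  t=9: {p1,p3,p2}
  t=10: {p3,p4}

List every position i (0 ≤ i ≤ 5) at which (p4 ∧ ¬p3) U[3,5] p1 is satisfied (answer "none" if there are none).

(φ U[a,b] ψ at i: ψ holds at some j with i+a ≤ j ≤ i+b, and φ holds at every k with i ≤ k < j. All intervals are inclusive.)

3

Evaluate at each i in [0,5]:
  i=0: ✗ (lhs fails at k=2 before rhs at j=4)
  i=1: ✗ (lhs fails at k=2 before rhs at j=4)
  i=2: ✗ (lhs fails at k=2 before rhs at j=5)
  i=3: ✓ (rhs at j=6; lhs holds on [3,5])
  i=4: ✗ (lhs fails at k=6 before rhs at j=9)
  i=5: ✗ (lhs fails at k=6 before rhs at j=9)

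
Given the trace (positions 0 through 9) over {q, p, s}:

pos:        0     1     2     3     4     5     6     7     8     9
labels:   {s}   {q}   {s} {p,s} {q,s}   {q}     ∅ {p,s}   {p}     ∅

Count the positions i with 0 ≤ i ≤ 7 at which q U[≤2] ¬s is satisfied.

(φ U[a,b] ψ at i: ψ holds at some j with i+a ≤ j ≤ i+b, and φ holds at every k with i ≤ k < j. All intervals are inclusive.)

Evaluate at each i in [0,7]:
  i=0: ✗ (lhs fails at k=0 before rhs at j=1)
  i=1: ✓ (rhs at j=1)
  i=2: ✗ (no rhs in [2,4])
  i=3: ✗ (lhs fails at k=3 before rhs at j=5)
  i=4: ✓ (rhs at j=5; lhs holds on [4,4])
  i=5: ✓ (rhs at j=5)
  i=6: ✓ (rhs at j=6)
  i=7: ✗ (lhs fails at k=7 before rhs at j=8)
Positions where it holds: {1, 4, 5, 6} → 4.

4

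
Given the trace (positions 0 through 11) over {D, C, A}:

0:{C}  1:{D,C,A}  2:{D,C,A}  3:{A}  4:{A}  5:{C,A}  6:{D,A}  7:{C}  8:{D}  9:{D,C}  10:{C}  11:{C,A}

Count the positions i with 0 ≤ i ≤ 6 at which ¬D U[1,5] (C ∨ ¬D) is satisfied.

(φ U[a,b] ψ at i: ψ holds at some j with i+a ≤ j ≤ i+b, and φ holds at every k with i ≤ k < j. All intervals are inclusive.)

Evaluate at each i in [0,6]:
  i=0: ✓ (rhs at j=1; lhs holds on [0,0])
  i=1: ✗ (lhs fails at k=1 before rhs at j=2)
  i=2: ✗ (lhs fails at k=2 before rhs at j=3)
  i=3: ✓ (rhs at j=4; lhs holds on [3,3])
  i=4: ✓ (rhs at j=5; lhs holds on [4,4])
  i=5: ✗ (lhs fails at k=6 before rhs at j=7)
  i=6: ✗ (lhs fails at k=6 before rhs at j=7)
Positions where it holds: {0, 3, 4} → 3.

3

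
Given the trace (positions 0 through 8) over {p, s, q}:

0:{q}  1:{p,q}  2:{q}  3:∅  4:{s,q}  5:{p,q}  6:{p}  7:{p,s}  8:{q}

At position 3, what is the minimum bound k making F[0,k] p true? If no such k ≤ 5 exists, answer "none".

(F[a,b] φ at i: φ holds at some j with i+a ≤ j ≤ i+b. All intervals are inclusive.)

2

Scan j = 3,4,… for p:
  j=3: fails
  j=4: fails
  j=5: holds
First hit at j=5, so smallest k = 5-3 = 2.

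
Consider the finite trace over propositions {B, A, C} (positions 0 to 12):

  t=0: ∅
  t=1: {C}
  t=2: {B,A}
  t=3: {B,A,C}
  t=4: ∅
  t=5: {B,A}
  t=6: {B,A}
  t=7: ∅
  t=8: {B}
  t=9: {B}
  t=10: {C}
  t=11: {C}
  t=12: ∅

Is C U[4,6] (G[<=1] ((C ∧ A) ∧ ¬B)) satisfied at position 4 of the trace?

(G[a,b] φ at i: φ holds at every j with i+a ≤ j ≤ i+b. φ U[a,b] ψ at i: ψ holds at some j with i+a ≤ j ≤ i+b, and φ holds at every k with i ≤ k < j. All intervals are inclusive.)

False

Need some j in [8,10] with G[<=1] ((C ∧ A) ∧ ¬B), and C at every k in [4,j-1].
  j=8: G[<=1] ((C ∧ A) ∧ ¬B) — fails at 8.
  j=9: G[<=1] ((C ∧ A) ∧ ¬B) — fails at 9.
  j=10: G[<=1] ((C ∧ A) ∧ ¬B) — fails at 10.
No j in the window works → until fails.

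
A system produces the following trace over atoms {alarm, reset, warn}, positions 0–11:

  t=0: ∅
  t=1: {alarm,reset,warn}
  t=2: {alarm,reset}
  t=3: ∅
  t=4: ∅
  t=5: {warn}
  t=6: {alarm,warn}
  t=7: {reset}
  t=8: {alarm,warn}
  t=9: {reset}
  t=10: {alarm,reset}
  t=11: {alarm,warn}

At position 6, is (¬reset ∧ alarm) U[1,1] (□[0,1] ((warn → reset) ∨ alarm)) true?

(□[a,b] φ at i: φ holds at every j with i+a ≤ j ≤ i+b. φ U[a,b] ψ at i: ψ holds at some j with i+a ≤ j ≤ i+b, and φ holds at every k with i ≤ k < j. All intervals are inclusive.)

Need some j in [7,7] with □[0,1] ((warn → reset) ∨ alarm), and (¬reset ∧ alarm) at every k in [6,j-1].
  j=7: □[0,1] ((warn → reset) ∨ alarm) holds; (¬reset ∧ alarm) holds at every k in [6,6] → satisfied.

True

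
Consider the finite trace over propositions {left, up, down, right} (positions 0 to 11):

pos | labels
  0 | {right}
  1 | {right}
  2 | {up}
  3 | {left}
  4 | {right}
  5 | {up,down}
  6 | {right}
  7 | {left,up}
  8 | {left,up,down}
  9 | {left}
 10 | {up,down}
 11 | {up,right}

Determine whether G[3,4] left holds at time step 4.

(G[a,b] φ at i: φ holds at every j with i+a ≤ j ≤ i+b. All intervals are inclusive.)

Yes

Check left at every j in [7,8]:
  j=7: true
  j=8: true
All positions satisfy it → formula holds.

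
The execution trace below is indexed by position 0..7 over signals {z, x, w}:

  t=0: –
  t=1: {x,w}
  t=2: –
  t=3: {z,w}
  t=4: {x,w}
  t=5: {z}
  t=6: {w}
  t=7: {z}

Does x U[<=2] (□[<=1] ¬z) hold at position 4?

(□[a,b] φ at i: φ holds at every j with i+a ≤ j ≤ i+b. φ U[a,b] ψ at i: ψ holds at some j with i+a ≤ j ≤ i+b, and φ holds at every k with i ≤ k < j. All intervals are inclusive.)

Need some j in [4,6] with □[<=1] ¬z, and x at every k in [4,j-1].
  j=4: □[<=1] ¬z — fails at 5.
  j=5: □[<=1] ¬z — fails at 5.
  j=6: □[<=1] ¬z — fails at 7.
No j in the window works → until fails.

Does not hold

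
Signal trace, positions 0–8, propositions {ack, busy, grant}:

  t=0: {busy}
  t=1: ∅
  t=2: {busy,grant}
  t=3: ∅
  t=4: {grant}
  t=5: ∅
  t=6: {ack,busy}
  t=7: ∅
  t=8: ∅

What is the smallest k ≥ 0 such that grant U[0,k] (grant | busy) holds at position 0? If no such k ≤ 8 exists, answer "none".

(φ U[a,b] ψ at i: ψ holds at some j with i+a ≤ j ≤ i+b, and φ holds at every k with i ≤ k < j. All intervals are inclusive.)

Need earliest j ≥ 0 with (grant | busy), and grant at every k in [0,j-1].
  j=0: rhs holds (empty prefix). k = 0.

0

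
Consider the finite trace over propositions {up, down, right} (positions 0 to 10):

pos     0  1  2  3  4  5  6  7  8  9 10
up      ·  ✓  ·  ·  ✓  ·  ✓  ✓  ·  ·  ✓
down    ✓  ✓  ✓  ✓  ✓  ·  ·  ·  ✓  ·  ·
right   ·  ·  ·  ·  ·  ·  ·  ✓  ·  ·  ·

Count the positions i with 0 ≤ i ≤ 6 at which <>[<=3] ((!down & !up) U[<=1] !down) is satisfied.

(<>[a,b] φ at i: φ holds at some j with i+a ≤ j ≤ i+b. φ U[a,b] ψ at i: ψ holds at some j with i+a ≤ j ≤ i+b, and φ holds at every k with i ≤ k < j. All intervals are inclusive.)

Evaluate at each i in [0,6]:
  i=0: ✗ (none in [0,3])
  i=1: ✗ (none in [1,4])
  i=2: ✓ (witness j=5)
  i=3: ✓ (witness j=5)
  i=4: ✓ (witness j=5)
  i=5: ✓ (witness j=5)
  i=6: ✓ (witness j=6)
Positions where it holds: {2, 3, 4, 5, 6} → 5.

5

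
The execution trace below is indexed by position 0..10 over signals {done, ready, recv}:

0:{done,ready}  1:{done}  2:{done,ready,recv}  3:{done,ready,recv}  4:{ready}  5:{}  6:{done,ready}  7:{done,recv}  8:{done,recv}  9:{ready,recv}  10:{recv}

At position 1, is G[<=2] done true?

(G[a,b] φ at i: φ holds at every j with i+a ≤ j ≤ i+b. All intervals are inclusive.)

Check done at every j in [1,3]:
  j=1: true
  j=2: true
  j=3: true
All positions satisfy it → formula holds.

Yes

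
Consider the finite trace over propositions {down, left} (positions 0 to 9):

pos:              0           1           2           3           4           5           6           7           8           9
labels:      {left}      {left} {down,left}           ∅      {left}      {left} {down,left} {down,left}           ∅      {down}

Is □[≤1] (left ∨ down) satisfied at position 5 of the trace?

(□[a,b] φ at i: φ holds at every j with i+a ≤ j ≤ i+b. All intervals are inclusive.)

Yes

Check (left ∨ down) at every j in [5,6]:
  j=5: true
  j=6: true
All positions satisfy it → formula holds.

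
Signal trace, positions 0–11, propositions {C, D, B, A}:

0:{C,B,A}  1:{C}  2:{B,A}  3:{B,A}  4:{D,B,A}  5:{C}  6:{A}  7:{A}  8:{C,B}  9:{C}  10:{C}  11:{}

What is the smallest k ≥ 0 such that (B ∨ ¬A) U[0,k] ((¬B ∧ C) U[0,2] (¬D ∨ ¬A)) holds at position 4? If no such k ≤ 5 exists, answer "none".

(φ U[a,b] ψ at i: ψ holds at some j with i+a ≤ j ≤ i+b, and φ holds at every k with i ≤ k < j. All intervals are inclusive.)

1

Need earliest j ≥ 4 with ((¬B ∧ C) U[0,2] (¬D ∨ ¬A)), and (B ∨ ¬A) at every k in [4,j-1].
  j=4: rhs fails.
  j=5: rhs holds; lhs holds on [4,4]. k = 1.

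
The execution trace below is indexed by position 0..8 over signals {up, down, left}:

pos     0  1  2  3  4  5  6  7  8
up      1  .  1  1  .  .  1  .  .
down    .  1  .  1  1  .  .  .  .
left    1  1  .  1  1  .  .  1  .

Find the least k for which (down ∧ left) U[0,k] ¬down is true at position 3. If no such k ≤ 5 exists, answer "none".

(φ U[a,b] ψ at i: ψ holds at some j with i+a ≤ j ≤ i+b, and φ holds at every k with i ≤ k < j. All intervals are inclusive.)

Need earliest j ≥ 3 with ¬down, and (down ∧ left) at every k in [3,j-1].
  j=3: rhs fails.
  j=4: rhs fails.
  j=5: rhs holds; lhs holds on [3,4]. k = 2.

2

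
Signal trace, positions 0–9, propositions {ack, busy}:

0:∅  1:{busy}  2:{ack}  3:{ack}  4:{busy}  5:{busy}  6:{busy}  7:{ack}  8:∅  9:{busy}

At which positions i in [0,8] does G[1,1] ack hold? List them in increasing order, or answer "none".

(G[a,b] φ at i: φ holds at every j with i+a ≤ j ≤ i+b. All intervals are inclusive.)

1, 2, 6

Evaluate at each i in [0,8]:
  i=0: ✗ (fails at j=1)
  i=1: ✓ (all of [2,2])
  i=2: ✓ (all of [3,3])
  i=3: ✗ (fails at j=4)
  i=4: ✗ (fails at j=5)
  i=5: ✗ (fails at j=6)
  i=6: ✓ (all of [7,7])
  i=7: ✗ (fails at j=8)
  i=8: ✗ (fails at j=9)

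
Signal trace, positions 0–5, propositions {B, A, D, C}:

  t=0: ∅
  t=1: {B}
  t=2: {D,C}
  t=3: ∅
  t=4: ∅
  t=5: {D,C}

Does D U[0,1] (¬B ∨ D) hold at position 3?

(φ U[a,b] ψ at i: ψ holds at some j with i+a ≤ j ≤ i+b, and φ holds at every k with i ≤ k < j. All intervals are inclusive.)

Need some j in [3,4] with (¬B ∨ D), and D at every k in [3,j-1].
  j=3: (¬B ∨ D) holds; no prefix to check → satisfied.

Holds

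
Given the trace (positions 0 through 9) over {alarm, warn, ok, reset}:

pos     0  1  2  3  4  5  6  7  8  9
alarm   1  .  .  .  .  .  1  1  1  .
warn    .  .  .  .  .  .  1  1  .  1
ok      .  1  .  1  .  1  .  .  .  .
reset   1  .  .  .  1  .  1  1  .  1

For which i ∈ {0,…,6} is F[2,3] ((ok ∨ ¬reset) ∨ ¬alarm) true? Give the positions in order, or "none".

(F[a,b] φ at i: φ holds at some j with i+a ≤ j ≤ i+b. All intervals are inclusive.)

Evaluate at each i in [0,6]:
  i=0: ✓ (witness j=2)
  i=1: ✓ (witness j=3)
  i=2: ✓ (witness j=4)
  i=3: ✓ (witness j=5)
  i=4: ✗ (none in [6,7])
  i=5: ✓ (witness j=8)
  i=6: ✓ (witness j=8)

0, 1, 2, 3, 5, 6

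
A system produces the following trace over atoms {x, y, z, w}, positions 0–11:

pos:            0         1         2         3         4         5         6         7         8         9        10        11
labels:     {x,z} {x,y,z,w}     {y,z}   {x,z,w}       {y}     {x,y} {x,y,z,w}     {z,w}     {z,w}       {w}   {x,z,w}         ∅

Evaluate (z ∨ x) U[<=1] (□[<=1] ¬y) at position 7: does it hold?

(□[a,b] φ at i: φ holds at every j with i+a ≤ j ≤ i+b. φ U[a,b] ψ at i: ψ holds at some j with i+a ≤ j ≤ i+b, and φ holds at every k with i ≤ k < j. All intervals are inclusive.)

Need some j in [7,8] with □[<=1] ¬y, and (z ∨ x) at every k in [7,j-1].
  j=7: □[<=1] ¬y holds; no prefix to check → satisfied.

True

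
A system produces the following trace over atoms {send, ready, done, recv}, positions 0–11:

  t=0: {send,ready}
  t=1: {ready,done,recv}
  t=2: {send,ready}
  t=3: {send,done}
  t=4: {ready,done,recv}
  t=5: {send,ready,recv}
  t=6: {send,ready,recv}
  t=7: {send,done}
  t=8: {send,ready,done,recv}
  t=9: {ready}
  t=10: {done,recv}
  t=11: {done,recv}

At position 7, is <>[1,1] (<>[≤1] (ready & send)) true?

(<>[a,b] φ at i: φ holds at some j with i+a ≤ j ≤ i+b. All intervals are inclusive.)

True

Check <>[≤1] (ready & send) at each j in [8,8]:
  j=8: holds (witness at 8)
Found at j=8 → formula holds.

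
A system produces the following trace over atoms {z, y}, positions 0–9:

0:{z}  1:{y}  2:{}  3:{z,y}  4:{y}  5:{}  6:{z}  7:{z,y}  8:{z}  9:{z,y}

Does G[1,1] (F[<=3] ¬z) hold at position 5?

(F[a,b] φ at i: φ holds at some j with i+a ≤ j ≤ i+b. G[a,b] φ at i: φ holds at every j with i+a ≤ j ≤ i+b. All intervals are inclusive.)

No

Check F[<=3] ¬z at every j in [6,6]:
  j=6: fails (none in [6,9])
Fails at j=6 → formula fails.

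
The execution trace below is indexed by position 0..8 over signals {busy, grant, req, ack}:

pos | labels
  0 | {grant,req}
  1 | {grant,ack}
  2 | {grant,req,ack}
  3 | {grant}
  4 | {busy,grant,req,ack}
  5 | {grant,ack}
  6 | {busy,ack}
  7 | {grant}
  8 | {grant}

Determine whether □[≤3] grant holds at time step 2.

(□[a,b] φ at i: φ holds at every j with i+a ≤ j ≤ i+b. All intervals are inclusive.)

Yes

Check grant at every j in [2,5]:
  j=2: true
  j=3: true
  j=4: true
  j=5: true
All positions satisfy it → formula holds.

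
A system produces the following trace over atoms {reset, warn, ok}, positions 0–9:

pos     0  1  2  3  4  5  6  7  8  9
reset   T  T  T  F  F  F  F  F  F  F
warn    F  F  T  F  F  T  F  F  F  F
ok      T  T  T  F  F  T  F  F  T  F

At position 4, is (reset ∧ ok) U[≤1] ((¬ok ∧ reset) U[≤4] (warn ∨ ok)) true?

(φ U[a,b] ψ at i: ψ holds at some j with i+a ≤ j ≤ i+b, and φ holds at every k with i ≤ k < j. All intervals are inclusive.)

False

Need some j in [4,5] with ((¬ok ∧ reset) U[≤4] (warn ∨ ok)), and (reset ∧ ok) at every k in [4,j-1].
  j=4: ((¬ok ∧ reset) U[≤4] (warn ∨ ok)) — fails.
  j=5: ((¬ok ∧ reset) U[≤4] (warn ∨ ok)) holds, but (reset ∧ ok) fails at k=4 → not this j.
No j in the window works → until fails.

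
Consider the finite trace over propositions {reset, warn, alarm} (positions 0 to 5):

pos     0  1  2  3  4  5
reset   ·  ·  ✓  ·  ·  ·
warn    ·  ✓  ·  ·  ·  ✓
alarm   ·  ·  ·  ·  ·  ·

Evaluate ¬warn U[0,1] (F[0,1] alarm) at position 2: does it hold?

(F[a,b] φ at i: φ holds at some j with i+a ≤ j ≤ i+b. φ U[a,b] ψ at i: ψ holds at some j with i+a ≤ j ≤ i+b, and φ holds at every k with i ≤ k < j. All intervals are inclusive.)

Does not hold

Need some j in [2,3] with F[0,1] alarm, and ¬warn at every k in [2,j-1].
  j=2: F[0,1] alarm — fails (none in [2,3]).
  j=3: F[0,1] alarm — fails (none in [3,4]).
No j in the window works → until fails.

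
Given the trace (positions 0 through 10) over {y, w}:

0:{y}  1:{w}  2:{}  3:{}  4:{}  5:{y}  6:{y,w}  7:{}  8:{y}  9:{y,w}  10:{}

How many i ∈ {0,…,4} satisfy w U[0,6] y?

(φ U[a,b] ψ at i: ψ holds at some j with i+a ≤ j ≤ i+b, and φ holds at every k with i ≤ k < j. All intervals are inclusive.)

1

Evaluate at each i in [0,4]:
  i=0: ✓ (rhs at j=0)
  i=1: ✗ (lhs fails at k=2 before rhs at j=5)
  i=2: ✗ (lhs fails at k=2 before rhs at j=5)
  i=3: ✗ (lhs fails at k=3 before rhs at j=5)
  i=4: ✗ (lhs fails at k=4 before rhs at j=5)
Positions where it holds: {0} → 1.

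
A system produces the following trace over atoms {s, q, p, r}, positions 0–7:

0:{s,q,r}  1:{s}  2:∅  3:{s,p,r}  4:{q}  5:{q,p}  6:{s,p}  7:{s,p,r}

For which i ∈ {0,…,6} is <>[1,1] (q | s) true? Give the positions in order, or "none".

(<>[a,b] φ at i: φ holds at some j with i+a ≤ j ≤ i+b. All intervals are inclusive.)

Evaluate at each i in [0,6]:
  i=0: ✓ (witness j=1)
  i=1: ✗ (none in [2,2])
  i=2: ✓ (witness j=3)
  i=3: ✓ (witness j=4)
  i=4: ✓ (witness j=5)
  i=5: ✓ (witness j=6)
  i=6: ✓ (witness j=7)

0, 2, 3, 4, 5, 6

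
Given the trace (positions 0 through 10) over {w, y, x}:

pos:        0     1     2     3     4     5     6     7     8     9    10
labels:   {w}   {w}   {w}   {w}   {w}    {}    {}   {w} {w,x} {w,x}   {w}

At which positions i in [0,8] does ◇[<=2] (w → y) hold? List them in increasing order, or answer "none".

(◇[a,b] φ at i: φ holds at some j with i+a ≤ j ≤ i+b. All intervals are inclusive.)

Evaluate at each i in [0,8]:
  i=0: ✗ (none in [0,2])
  i=1: ✗ (none in [1,3])
  i=2: ✗ (none in [2,4])
  i=3: ✓ (witness j=5)
  i=4: ✓ (witness j=5)
  i=5: ✓ (witness j=5)
  i=6: ✓ (witness j=6)
  i=7: ✗ (none in [7,9])
  i=8: ✗ (none in [8,10])

3, 4, 5, 6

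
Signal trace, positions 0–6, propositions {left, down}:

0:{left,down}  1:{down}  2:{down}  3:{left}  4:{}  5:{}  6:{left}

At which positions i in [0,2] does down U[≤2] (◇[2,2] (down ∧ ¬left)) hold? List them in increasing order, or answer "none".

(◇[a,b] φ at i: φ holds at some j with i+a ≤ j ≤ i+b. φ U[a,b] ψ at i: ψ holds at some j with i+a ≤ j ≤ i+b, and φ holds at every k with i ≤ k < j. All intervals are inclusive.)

0

Evaluate at each i in [0,2]:
  i=0: ✓ (rhs at j=0)
  i=1: ✗ (no rhs in [1,3])
  i=2: ✗ (no rhs in [2,4])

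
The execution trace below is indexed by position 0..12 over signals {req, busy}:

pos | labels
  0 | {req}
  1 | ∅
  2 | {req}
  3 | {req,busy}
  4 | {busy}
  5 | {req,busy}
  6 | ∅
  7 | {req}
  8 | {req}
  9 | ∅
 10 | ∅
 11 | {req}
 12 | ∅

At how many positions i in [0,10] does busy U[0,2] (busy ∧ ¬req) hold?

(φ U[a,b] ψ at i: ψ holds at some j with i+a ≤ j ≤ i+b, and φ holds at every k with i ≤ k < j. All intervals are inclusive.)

Evaluate at each i in [0,10]:
  i=0: ✗ (no rhs in [0,2])
  i=1: ✗ (no rhs in [1,3])
  i=2: ✗ (lhs fails at k=2 before rhs at j=4)
  i=3: ✓ (rhs at j=4; lhs holds on [3,3])
  i=4: ✓ (rhs at j=4)
  i=5: ✗ (no rhs in [5,7])
  i=6: ✗ (no rhs in [6,8])
  i=7: ✗ (no rhs in [7,9])
  i=8: ✗ (no rhs in [8,10])
  i=9: ✗ (no rhs in [9,11])
  i=10: ✗ (no rhs in [10,12])
Positions where it holds: {3, 4} → 2.

2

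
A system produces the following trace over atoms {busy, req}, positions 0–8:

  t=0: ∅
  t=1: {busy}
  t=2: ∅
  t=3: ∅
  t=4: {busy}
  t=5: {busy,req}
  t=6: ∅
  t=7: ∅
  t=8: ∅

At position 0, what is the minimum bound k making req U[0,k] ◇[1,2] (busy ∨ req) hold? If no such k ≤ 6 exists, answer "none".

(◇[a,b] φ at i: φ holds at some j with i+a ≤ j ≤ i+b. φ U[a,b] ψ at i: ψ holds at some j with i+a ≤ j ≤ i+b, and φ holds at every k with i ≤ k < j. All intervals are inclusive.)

Need earliest j ≥ 0 with ◇[1,2] (busy ∨ req), and req at every k in [0,j-1].
  j=0: rhs holds (empty prefix). k = 0.

0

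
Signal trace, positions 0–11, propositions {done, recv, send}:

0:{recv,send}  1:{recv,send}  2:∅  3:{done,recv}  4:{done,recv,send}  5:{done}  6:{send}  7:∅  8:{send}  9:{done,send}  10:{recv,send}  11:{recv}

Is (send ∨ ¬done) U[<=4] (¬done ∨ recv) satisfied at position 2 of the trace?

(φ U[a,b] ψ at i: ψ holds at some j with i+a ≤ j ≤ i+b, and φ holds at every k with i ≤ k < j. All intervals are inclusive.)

True

Need some j in [2,6] with (¬done ∨ recv), and (send ∨ ¬done) at every k in [2,j-1].
  j=2: (¬done ∨ recv) holds; no prefix to check → satisfied.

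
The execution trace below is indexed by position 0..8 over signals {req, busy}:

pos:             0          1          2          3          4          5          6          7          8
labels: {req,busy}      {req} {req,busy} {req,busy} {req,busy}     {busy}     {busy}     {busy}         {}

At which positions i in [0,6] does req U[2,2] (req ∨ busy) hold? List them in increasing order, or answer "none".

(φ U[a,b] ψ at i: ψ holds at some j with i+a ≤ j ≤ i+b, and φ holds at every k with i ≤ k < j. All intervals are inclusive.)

0, 1, 2, 3

Evaluate at each i in [0,6]:
  i=0: ✓ (rhs at j=2; lhs holds on [0,1])
  i=1: ✓ (rhs at j=3; lhs holds on [1,2])
  i=2: ✓ (rhs at j=4; lhs holds on [2,3])
  i=3: ✓ (rhs at j=5; lhs holds on [3,4])
  i=4: ✗ (lhs fails at k=5 before rhs at j=6)
  i=5: ✗ (lhs fails at k=5 before rhs at j=7)
  i=6: ✗ (no rhs in [8,8])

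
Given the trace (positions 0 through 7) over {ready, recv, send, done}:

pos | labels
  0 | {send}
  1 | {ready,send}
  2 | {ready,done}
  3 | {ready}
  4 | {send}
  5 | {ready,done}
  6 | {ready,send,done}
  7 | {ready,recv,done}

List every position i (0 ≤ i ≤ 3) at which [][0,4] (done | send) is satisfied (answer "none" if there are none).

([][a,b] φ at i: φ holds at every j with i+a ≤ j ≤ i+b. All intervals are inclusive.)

none

Evaluate at each i in [0,3]:
  i=0: ✗ (fails at j=3)
  i=1: ✗ (fails at j=3)
  i=2: ✗ (fails at j=3)
  i=3: ✗ (fails at j=3)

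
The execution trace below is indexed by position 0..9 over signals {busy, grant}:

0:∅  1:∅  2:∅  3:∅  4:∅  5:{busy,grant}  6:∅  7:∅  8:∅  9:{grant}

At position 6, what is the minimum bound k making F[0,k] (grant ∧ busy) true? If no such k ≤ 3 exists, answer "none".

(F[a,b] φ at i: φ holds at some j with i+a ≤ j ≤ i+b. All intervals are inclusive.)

none

Scan j = 6,7,… for (grant ∧ busy):
  j=6: fails
  j=7: fails
  j=8: fails
  j=9: fails
No j in [6,9] satisfies it → none.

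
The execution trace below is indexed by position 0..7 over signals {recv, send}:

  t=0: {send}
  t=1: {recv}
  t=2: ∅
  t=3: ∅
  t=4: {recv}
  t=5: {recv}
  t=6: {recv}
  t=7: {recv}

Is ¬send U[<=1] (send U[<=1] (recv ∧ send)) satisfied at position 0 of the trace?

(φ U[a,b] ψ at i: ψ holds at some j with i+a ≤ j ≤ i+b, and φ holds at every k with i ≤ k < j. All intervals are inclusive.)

False

Need some j in [0,1] with (send U[<=1] (recv ∧ send)), and ¬send at every k in [0,j-1].
  j=0: (send U[<=1] (recv ∧ send)) — fails.
  j=1: (send U[<=1] (recv ∧ send)) — fails.
No j in the window works → until fails.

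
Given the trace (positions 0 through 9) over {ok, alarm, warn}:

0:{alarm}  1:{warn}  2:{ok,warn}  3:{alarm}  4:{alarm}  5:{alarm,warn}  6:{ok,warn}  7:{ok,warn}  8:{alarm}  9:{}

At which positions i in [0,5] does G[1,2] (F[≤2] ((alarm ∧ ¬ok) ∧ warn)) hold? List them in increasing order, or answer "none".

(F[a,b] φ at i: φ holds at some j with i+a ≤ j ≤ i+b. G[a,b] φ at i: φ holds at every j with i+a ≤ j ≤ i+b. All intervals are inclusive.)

2, 3

Evaluate at each i in [0,5]:
  i=0: ✗ (fails at j=1)
  i=1: ✗ (fails at j=2)
  i=2: ✓ (all of [3,4])
  i=3: ✓ (all of [4,5])
  i=4: ✗ (fails at j=6)
  i=5: ✗ (fails at j=6)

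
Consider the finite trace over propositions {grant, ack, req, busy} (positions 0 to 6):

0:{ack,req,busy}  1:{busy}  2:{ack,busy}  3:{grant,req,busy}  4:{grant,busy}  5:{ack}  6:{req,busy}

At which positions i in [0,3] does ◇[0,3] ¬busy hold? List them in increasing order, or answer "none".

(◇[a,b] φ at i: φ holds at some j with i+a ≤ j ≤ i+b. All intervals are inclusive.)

Evaluate at each i in [0,3]:
  i=0: ✗ (none in [0,3])
  i=1: ✗ (none in [1,4])
  i=2: ✓ (witness j=5)
  i=3: ✓ (witness j=5)

2, 3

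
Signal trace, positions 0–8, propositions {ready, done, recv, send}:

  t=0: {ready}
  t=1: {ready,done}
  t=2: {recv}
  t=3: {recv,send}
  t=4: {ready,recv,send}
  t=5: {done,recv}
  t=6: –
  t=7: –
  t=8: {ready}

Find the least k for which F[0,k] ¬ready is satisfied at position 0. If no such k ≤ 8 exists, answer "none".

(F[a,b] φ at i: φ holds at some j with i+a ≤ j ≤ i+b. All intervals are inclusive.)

Scan j = 0,1,… for ¬ready:
  j=0: fails
  j=1: fails
  j=2: holds
First hit at j=2, so smallest k = 2-0 = 2.

2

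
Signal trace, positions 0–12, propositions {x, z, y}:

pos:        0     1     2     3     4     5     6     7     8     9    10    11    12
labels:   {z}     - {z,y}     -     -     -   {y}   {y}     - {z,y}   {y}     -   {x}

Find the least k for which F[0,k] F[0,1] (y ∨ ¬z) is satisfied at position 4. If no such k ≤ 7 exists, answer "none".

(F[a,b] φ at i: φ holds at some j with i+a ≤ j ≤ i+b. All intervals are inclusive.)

Scan j = 4,5,… for F[0,1] (y ∨ ¬z):
  j=4: holds
First hit at j=4, so smallest k = 4-4 = 0.

0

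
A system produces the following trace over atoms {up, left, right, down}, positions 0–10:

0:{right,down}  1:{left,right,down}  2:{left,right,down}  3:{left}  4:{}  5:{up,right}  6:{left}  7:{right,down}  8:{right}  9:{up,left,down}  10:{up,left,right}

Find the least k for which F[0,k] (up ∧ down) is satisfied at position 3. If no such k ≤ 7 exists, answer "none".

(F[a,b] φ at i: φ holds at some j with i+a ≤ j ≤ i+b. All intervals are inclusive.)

6

Scan j = 3,4,… for (up ∧ down):
  j=3: fails
  j=4: fails
  j=5: fails
  j=6: fails
  j=7: fails
  j=8: fails
  j=9: holds
First hit at j=9, so smallest k = 9-3 = 6.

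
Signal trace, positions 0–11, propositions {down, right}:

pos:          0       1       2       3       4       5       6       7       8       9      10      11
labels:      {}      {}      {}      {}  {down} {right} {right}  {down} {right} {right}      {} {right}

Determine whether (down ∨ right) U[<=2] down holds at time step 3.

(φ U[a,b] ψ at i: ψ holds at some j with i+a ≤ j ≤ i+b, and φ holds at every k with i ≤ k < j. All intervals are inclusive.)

Need some j in [3,5] with down, and (down ∨ right) at every k in [3,j-1].
  j=3: down false.
  j=4: down holds, but (down ∨ right) fails at k=3 → not this j.
  j=5: down false.
No j in the window works → until fails.

No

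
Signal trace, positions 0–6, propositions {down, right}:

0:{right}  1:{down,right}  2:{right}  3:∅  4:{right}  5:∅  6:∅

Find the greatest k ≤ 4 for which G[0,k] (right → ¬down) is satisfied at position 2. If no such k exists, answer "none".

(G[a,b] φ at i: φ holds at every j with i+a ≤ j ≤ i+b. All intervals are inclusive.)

(right → ¬down) must hold from j=2 onward; find where it first fails.
  j=2: holds
  j=3: holds
  j=4: holds
  j=5: holds
  j=6: holds
Holds through j=6; largest k = 4.

4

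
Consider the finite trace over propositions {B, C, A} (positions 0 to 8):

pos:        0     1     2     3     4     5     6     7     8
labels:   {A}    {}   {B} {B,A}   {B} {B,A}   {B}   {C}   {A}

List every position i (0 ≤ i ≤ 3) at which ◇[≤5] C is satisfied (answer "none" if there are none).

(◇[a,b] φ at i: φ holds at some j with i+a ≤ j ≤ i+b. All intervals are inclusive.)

Evaluate at each i in [0,3]:
  i=0: ✗ (none in [0,5])
  i=1: ✗ (none in [1,6])
  i=2: ✓ (witness j=7)
  i=3: ✓ (witness j=7)

2, 3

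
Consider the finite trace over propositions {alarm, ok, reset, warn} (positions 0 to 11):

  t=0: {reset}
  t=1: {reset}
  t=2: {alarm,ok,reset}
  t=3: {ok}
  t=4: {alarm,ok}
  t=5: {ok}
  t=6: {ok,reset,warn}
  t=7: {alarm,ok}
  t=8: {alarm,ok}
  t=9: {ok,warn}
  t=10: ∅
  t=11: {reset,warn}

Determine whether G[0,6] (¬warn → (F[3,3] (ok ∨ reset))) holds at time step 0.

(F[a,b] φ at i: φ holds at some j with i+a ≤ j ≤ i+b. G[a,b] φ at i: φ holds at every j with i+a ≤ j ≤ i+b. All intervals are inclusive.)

Holds

Check (¬warn → (F[3,3] (ok ∨ reset))) at every j in [0,6]:
  j=0: antecedent true; consequent holds (witness at 3) → ✓
  j=1: antecedent true; consequent holds (witness at 4) → ✓
  j=2: antecedent true; consequent holds (witness at 5) → ✓
  j=3: antecedent true; consequent holds (witness at 6) → ✓
  j=4: antecedent true; consequent holds (witness at 7) → ✓
  j=5: antecedent true; consequent holds (witness at 8) → ✓
  j=6: antecedent false → ✓
All positions satisfy it → formula holds.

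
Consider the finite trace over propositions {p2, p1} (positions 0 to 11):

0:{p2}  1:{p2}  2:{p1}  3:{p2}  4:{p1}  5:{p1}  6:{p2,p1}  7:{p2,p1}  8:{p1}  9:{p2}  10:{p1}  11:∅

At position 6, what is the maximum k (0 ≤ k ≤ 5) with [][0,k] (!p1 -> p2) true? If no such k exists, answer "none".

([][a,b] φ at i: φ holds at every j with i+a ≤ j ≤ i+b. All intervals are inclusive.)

(!p1 -> p2) must hold from j=6 onward; find where it first fails.
  j=6: holds
  j=7: holds
  j=8: holds
  j=9: holds
  j=10: holds
  j=11: fails
Holds on [6,10], so largest k = 4.

4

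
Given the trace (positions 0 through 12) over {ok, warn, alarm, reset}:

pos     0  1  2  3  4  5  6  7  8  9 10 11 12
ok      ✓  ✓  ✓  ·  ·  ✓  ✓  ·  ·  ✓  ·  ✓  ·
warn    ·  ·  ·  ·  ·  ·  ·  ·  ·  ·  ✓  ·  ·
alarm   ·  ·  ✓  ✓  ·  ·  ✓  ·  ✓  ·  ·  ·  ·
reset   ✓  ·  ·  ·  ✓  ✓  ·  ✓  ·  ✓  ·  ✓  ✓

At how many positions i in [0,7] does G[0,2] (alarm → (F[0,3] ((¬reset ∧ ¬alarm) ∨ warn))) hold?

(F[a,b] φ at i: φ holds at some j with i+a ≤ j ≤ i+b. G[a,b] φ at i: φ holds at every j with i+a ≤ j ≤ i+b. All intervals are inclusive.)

1

Evaluate at each i in [0,7]:
  i=0: ✗ (fails at j=2)
  i=1: ✗ (fails at j=2)
  i=2: ✗ (fails at j=2)
  i=3: ✗ (fails at j=3)
  i=4: ✗ (fails at j=6)
  i=5: ✗ (fails at j=6)
  i=6: ✗ (fails at j=6)
  i=7: ✓ (all of [7,9])
Positions where it holds: {7} → 1.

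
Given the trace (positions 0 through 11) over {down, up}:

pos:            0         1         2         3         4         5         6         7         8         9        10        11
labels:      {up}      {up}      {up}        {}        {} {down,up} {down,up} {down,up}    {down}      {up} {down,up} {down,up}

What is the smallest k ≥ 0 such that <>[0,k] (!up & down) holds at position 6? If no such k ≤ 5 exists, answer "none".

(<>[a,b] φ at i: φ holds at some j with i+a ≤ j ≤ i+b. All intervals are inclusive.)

Scan j = 6,7,… for (!up & down):
  j=6: fails
  j=7: fails
  j=8: holds
First hit at j=8, so smallest k = 8-6 = 2.

2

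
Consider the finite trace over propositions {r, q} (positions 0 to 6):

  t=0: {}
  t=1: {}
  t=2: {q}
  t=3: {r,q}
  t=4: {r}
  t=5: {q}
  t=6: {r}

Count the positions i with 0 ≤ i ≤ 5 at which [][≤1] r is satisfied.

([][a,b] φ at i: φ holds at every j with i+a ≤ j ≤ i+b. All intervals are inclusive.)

1

Evaluate at each i in [0,5]:
  i=0: ✗ (fails at j=0)
  i=1: ✗ (fails at j=1)
  i=2: ✗ (fails at j=2)
  i=3: ✓ (all of [3,4])
  i=4: ✗ (fails at j=5)
  i=5: ✗ (fails at j=5)
Positions where it holds: {3} → 1.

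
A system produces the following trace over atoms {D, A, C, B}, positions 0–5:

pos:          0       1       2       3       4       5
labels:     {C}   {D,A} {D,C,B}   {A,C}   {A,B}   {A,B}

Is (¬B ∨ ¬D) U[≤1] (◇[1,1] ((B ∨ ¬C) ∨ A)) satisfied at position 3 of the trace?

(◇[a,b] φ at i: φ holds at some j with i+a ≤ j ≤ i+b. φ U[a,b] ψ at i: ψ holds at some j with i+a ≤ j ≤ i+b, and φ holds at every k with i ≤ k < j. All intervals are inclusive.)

Need some j in [3,4] with ◇[1,1] ((B ∨ ¬C) ∨ A), and (¬B ∨ ¬D) at every k in [3,j-1].
  j=3: ◇[1,1] ((B ∨ ¬C) ∨ A) holds; no prefix to check → satisfied.

Yes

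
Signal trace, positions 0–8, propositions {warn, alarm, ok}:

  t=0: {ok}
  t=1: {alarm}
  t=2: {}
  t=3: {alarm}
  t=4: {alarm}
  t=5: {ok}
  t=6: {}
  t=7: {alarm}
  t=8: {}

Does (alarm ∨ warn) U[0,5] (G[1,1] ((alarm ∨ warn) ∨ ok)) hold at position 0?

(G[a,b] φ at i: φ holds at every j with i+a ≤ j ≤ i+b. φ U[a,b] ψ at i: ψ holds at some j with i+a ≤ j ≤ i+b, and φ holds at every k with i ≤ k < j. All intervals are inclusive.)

Need some j in [0,5] with G[1,1] ((alarm ∨ warn) ∨ ok), and (alarm ∨ warn) at every k in [0,j-1].
  j=0: G[1,1] ((alarm ∨ warn) ∨ ok) holds; no prefix to check → satisfied.

True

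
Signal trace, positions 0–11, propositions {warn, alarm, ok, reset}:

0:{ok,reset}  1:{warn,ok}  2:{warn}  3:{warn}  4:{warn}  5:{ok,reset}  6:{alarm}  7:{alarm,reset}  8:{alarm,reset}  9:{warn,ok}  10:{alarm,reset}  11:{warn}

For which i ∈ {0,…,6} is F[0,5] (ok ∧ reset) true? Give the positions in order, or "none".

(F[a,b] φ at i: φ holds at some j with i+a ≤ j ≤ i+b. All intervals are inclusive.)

0, 1, 2, 3, 4, 5

Evaluate at each i in [0,6]:
  i=0: ✓ (witness j=0)
  i=1: ✓ (witness j=5)
  i=2: ✓ (witness j=5)
  i=3: ✓ (witness j=5)
  i=4: ✓ (witness j=5)
  i=5: ✓ (witness j=5)
  i=6: ✗ (none in [6,11])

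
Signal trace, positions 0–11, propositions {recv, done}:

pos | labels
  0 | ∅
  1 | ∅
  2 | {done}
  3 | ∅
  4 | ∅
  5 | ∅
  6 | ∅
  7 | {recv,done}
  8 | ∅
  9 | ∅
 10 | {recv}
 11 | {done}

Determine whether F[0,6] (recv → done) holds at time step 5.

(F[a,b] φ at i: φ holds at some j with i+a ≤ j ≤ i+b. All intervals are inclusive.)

True

Check (recv → done) at each j in [5,11]:
  j=5: true
  j=6: true
  j=7: true
  j=8: true
  j=9: true
  j=10: false
  j=11: true
Found at j=5 → formula holds.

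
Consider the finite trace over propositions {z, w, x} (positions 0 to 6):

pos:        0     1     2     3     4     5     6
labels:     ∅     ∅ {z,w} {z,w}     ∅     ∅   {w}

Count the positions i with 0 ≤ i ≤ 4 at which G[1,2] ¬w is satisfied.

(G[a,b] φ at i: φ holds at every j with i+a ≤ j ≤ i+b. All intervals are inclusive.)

Evaluate at each i in [0,4]:
  i=0: ✗ (fails at j=2)
  i=1: ✗ (fails at j=2)
  i=2: ✗ (fails at j=3)
  i=3: ✓ (all of [4,5])
  i=4: ✗ (fails at j=6)
Positions where it holds: {3} → 1.

1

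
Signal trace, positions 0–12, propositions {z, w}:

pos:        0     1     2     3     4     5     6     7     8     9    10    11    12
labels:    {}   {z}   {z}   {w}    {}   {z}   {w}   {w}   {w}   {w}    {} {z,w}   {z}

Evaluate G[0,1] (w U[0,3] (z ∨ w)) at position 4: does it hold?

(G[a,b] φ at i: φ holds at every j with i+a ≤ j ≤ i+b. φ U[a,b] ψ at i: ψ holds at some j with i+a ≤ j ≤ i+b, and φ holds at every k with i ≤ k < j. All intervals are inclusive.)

Check (w U[0,3] (z ∨ w)) at every j in [4,5]:
  j=4: fails
  j=5: holds
Fails at j=4 → formula fails.

Does not hold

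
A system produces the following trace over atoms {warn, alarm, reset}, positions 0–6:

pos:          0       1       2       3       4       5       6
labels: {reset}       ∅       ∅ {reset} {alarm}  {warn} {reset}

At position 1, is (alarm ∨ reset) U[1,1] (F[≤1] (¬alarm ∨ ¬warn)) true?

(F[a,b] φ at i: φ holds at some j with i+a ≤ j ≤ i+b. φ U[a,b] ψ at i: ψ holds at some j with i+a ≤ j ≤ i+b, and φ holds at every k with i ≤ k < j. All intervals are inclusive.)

Need some j in [2,2] with F[≤1] (¬alarm ∨ ¬warn), and (alarm ∨ reset) at every k in [1,j-1].
  j=2: F[≤1] (¬alarm ∨ ¬warn) holds, but (alarm ∨ reset) fails at k=1 → not this j.
No j in the window works → until fails.

No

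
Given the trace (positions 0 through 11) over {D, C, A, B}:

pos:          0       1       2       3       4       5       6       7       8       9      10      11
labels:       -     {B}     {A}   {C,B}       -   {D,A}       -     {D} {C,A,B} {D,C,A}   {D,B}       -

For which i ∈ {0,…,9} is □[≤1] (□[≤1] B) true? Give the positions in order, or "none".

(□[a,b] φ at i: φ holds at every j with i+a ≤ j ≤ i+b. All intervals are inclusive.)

none

Evaluate at each i in [0,9]:
  i=0: ✗ (fails at j=0)
  i=1: ✗ (fails at j=1)
  i=2: ✗ (fails at j=2)
  i=3: ✗ (fails at j=3)
  i=4: ✗ (fails at j=4)
  i=5: ✗ (fails at j=5)
  i=6: ✗ (fails at j=6)
  i=7: ✗ (fails at j=7)
  i=8: ✗ (fails at j=8)
  i=9: ✗ (fails at j=9)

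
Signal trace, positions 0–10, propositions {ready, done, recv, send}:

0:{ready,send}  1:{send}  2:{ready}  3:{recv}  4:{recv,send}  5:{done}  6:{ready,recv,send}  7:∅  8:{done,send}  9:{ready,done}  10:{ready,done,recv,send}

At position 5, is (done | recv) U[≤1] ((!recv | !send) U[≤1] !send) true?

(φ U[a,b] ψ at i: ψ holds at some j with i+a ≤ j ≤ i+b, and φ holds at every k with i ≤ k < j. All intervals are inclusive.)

True

Need some j in [5,6] with ((!recv | !send) U[≤1] !send), and (done | recv) at every k in [5,j-1].
  j=5: ((!recv | !send) U[≤1] !send) holds; no prefix to check → satisfied.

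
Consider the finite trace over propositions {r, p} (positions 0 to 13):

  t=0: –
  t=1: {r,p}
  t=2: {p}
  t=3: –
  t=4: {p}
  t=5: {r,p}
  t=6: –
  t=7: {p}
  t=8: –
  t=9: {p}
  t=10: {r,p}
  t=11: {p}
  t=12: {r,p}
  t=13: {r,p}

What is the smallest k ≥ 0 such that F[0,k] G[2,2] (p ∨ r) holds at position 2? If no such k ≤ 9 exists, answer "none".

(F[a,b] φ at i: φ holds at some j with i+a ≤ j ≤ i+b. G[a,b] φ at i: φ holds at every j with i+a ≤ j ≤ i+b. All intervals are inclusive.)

Scan j = 2,3,… for G[2,2] (p ∨ r):
  j=2: holds
First hit at j=2, so smallest k = 2-2 = 0.

0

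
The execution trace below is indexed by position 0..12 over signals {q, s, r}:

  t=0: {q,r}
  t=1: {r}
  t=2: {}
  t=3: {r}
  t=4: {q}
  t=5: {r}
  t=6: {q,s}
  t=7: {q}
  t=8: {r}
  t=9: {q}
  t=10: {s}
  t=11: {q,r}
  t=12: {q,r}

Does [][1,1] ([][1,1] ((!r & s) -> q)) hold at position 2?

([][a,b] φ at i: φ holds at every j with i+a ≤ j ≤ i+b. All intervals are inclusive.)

Holds

Check [][1,1] ((!r & s) -> q) at every j in [3,3]:
  j=3: holds on [4,4]
All positions satisfy it → formula holds.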